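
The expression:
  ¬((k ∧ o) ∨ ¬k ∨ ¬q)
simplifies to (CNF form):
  k ∧ q ∧ ¬o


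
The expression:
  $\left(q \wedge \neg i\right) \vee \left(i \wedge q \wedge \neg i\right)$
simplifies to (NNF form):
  $q \wedge \neg i$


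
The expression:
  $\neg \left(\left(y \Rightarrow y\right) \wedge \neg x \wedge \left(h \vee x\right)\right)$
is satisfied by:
  {x: True, h: False}
  {h: False, x: False}
  {h: True, x: True}


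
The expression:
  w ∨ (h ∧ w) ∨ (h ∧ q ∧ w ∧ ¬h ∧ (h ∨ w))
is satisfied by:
  {w: True}


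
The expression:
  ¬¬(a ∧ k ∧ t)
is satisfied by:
  {a: True, t: True, k: True}


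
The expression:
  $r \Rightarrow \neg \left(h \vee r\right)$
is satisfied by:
  {r: False}


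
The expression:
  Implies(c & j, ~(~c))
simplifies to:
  True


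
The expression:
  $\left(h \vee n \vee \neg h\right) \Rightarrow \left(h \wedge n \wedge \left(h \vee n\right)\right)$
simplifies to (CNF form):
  $h \wedge n$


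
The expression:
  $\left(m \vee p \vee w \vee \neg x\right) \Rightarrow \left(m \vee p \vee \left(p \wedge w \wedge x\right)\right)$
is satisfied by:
  {m: True, p: True, x: True, w: False}
  {m: True, p: True, x: False, w: False}
  {m: True, p: True, w: True, x: True}
  {m: True, p: True, w: True, x: False}
  {m: True, x: True, w: False, p: False}
  {m: True, x: False, w: False, p: False}
  {m: True, w: True, x: True, p: False}
  {m: True, w: True, x: False, p: False}
  {p: True, x: True, w: False, m: False}
  {p: True, x: False, w: False, m: False}
  {p: True, w: True, x: True, m: False}
  {p: True, w: True, x: False, m: False}
  {x: True, p: False, w: False, m: False}


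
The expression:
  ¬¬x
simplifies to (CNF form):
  x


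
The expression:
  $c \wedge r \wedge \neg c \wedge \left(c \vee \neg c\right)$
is never true.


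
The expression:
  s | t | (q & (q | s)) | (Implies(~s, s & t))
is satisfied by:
  {t: True, q: True, s: True}
  {t: True, q: True, s: False}
  {t: True, s: True, q: False}
  {t: True, s: False, q: False}
  {q: True, s: True, t: False}
  {q: True, s: False, t: False}
  {s: True, q: False, t: False}


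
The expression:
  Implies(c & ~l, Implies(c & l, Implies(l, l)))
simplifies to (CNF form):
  True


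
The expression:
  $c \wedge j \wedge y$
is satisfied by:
  {c: True, j: True, y: True}


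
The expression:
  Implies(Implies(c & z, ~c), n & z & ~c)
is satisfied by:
  {z: True, n: True, c: True}
  {z: True, n: True, c: False}
  {z: True, c: True, n: False}


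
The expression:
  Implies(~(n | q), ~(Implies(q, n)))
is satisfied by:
  {n: True, q: True}
  {n: True, q: False}
  {q: True, n: False}


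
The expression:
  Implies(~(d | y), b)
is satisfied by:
  {y: True, b: True, d: True}
  {y: True, b: True, d: False}
  {y: True, d: True, b: False}
  {y: True, d: False, b: False}
  {b: True, d: True, y: False}
  {b: True, d: False, y: False}
  {d: True, b: False, y: False}


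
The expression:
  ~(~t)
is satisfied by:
  {t: True}


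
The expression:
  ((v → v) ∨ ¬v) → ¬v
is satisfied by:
  {v: False}


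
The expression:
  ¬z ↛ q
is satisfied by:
  {q: False, z: False}


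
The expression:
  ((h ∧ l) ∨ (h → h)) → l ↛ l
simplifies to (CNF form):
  False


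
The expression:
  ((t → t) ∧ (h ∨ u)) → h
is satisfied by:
  {h: True, u: False}
  {u: False, h: False}
  {u: True, h: True}


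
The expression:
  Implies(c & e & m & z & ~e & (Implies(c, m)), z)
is always true.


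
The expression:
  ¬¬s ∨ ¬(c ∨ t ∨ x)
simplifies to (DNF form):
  s ∨ (¬c ∧ ¬t ∧ ¬x)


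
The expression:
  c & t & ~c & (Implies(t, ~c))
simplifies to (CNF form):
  False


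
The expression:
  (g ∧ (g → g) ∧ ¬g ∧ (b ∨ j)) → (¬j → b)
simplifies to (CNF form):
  True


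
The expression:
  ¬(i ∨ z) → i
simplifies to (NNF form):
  i ∨ z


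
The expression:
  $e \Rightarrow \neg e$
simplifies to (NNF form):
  $\neg e$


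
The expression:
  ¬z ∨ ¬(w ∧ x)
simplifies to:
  ¬w ∨ ¬x ∨ ¬z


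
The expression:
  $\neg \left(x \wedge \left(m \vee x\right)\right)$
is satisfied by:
  {x: False}


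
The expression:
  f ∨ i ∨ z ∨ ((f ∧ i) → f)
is always true.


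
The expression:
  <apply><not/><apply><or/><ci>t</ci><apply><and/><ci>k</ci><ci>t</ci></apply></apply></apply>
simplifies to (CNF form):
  <apply><not/><ci>t</ci></apply>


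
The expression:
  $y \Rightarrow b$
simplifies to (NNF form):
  $b \vee \neg y$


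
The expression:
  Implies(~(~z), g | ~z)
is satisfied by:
  {g: True, z: False}
  {z: False, g: False}
  {z: True, g: True}


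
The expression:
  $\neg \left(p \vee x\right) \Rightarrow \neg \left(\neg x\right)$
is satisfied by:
  {x: True, p: True}
  {x: True, p: False}
  {p: True, x: False}


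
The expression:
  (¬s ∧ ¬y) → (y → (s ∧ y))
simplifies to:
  True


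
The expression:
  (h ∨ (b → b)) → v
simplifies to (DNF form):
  v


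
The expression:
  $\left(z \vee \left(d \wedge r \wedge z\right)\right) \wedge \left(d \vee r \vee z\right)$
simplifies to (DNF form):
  $z$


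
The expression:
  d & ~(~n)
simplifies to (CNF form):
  d & n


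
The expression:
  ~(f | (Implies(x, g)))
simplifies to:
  x & ~f & ~g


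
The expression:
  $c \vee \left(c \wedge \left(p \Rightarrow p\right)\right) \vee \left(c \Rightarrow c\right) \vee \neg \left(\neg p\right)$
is always true.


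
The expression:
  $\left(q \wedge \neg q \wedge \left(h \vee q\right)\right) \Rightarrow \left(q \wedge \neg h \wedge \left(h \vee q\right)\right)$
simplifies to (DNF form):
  $\text{True}$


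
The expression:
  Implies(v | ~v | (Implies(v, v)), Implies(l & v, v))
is always true.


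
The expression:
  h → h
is always true.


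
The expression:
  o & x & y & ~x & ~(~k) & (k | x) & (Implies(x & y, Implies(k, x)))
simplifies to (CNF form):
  False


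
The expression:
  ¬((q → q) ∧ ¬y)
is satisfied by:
  {y: True}


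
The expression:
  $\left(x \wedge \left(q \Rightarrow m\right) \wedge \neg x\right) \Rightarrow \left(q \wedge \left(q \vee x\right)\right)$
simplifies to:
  $\text{True}$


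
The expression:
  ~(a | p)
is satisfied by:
  {p: False, a: False}


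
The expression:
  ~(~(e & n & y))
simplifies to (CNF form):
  e & n & y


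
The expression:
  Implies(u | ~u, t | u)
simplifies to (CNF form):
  t | u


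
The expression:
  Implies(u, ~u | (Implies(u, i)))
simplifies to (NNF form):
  i | ~u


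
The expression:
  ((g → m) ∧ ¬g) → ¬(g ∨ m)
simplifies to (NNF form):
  g ∨ ¬m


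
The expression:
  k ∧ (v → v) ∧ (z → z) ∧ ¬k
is never true.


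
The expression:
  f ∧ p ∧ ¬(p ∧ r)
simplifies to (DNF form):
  f ∧ p ∧ ¬r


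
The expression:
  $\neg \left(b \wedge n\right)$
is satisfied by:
  {n: False, b: False}
  {b: True, n: False}
  {n: True, b: False}


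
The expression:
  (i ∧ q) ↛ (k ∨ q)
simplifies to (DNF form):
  False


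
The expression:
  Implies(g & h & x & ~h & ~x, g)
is always true.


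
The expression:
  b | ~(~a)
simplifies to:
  a | b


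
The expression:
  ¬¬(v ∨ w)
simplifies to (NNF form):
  v ∨ w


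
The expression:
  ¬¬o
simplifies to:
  o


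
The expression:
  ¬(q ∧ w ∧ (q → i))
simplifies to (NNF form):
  ¬i ∨ ¬q ∨ ¬w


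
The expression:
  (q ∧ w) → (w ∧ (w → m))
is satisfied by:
  {m: True, w: False, q: False}
  {w: False, q: False, m: False}
  {m: True, q: True, w: False}
  {q: True, w: False, m: False}
  {m: True, w: True, q: False}
  {w: True, m: False, q: False}
  {m: True, q: True, w: True}


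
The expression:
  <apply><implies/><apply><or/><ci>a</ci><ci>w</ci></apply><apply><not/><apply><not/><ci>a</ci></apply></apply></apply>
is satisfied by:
  {a: True, w: False}
  {w: False, a: False}
  {w: True, a: True}


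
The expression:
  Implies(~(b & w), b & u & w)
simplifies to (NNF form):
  b & w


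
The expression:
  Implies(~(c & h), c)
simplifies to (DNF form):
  c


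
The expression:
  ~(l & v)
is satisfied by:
  {l: False, v: False}
  {v: True, l: False}
  {l: True, v: False}


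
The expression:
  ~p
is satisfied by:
  {p: False}


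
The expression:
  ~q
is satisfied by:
  {q: False}


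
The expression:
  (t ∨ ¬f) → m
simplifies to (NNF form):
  m ∨ (f ∧ ¬t)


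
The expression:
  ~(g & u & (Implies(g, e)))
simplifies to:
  ~e | ~g | ~u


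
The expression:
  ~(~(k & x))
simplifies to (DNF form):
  k & x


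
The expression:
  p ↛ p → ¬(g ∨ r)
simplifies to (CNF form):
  True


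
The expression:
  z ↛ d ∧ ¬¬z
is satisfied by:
  {z: True, d: False}


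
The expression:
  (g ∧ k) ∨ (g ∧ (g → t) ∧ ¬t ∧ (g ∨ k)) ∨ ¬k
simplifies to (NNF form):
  g ∨ ¬k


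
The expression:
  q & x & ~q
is never true.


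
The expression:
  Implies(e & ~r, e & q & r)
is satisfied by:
  {r: True, e: False}
  {e: False, r: False}
  {e: True, r: True}


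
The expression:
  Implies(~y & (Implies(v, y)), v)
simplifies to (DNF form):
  v | y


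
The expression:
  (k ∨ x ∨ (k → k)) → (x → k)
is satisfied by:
  {k: True, x: False}
  {x: False, k: False}
  {x: True, k: True}


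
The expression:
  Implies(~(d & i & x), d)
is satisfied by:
  {d: True}


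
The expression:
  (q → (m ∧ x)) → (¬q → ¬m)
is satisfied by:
  {q: True, m: False}
  {m: False, q: False}
  {m: True, q: True}


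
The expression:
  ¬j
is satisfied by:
  {j: False}


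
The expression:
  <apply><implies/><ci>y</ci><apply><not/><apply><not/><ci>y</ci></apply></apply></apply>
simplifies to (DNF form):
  <true/>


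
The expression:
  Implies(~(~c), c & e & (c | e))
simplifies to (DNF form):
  e | ~c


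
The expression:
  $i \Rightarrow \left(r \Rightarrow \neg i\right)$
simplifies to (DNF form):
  $\neg i \vee \neg r$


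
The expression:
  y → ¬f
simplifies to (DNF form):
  ¬f ∨ ¬y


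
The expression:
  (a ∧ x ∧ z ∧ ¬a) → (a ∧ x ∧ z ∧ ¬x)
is always true.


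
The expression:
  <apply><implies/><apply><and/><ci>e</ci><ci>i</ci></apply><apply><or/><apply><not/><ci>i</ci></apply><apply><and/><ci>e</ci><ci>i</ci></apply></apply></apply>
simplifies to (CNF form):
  <true/>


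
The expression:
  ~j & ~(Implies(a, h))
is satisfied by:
  {a: True, h: False, j: False}


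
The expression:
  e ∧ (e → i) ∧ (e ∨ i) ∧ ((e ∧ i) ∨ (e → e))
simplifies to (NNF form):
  e ∧ i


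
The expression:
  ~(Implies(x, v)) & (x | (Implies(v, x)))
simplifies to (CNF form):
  x & ~v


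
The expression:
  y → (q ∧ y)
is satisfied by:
  {q: True, y: False}
  {y: False, q: False}
  {y: True, q: True}


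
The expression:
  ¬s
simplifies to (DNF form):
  ¬s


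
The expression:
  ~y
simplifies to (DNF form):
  ~y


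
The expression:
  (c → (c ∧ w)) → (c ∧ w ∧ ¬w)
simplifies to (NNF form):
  c ∧ ¬w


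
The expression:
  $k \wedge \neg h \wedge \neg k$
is never true.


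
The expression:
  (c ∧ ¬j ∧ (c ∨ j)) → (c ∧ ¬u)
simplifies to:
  j ∨ ¬c ∨ ¬u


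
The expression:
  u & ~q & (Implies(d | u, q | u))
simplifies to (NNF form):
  u & ~q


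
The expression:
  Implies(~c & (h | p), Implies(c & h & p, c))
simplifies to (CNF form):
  True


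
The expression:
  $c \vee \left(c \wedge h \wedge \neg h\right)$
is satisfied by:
  {c: True}


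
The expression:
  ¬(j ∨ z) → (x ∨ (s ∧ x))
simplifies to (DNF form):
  j ∨ x ∨ z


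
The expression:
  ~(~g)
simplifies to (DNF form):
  g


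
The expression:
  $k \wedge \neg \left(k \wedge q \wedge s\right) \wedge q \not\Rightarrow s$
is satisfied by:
  {q: True, k: True, s: False}


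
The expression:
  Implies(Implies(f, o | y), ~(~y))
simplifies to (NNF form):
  y | (f & ~o)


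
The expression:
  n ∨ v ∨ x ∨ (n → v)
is always true.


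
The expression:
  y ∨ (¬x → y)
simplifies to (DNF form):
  x ∨ y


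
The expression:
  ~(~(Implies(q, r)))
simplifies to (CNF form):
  r | ~q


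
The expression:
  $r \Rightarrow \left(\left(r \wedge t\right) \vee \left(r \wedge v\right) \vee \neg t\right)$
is always true.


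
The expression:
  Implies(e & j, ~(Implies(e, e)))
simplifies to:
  ~e | ~j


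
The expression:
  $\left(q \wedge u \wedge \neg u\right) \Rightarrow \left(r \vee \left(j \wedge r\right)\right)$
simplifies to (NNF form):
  $\text{True}$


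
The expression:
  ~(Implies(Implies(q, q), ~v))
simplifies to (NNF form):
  v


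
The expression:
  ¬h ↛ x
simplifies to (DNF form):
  ¬h ∧ ¬x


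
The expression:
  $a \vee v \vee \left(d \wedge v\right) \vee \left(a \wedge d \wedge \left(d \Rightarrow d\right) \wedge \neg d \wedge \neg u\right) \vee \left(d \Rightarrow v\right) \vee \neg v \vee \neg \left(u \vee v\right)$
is always true.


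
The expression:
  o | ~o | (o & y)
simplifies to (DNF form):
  True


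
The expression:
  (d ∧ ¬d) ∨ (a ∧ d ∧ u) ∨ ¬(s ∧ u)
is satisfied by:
  {a: True, d: True, s: False, u: False}
  {a: True, d: False, s: False, u: False}
  {d: True, a: False, s: False, u: False}
  {a: False, d: False, s: False, u: False}
  {a: True, u: True, d: True, s: False}
  {a: True, u: True, d: False, s: False}
  {u: True, d: True, a: False, s: False}
  {u: True, a: False, d: False, s: False}
  {a: True, s: True, d: True, u: False}
  {a: True, s: True, d: False, u: False}
  {s: True, d: True, a: False, u: False}
  {s: True, a: False, d: False, u: False}
  {a: True, u: True, s: True, d: True}


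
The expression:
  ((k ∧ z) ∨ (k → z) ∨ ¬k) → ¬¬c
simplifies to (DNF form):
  c ∨ (k ∧ ¬z)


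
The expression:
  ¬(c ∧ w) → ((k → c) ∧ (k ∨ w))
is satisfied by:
  {c: True, w: True, k: False}
  {w: True, k: False, c: False}
  {c: True, w: True, k: True}
  {c: True, k: True, w: False}


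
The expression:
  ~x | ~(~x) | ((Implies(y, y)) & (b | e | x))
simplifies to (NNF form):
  True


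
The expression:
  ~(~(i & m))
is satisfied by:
  {m: True, i: True}


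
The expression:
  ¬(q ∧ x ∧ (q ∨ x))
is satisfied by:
  {q: False, x: False}
  {x: True, q: False}
  {q: True, x: False}


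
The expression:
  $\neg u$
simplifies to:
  $\neg u$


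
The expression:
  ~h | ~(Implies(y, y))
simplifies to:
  ~h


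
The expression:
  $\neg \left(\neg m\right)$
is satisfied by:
  {m: True}


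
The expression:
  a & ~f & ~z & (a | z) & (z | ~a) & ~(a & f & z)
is never true.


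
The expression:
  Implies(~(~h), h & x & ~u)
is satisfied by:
  {x: True, h: False, u: False}
  {x: False, h: False, u: False}
  {u: True, x: True, h: False}
  {u: True, x: False, h: False}
  {h: True, x: True, u: False}


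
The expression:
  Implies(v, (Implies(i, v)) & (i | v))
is always true.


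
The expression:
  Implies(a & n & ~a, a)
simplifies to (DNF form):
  True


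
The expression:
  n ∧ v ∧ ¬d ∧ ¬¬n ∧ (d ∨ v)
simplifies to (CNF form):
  n ∧ v ∧ ¬d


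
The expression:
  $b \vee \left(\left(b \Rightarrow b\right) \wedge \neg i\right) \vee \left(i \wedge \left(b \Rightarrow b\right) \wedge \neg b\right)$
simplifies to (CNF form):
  $\text{True}$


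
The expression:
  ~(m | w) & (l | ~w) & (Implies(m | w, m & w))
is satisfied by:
  {w: False, m: False}


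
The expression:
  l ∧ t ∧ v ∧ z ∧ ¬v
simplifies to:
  False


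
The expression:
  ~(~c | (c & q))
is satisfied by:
  {c: True, q: False}


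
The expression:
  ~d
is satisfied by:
  {d: False}


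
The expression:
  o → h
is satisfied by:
  {h: True, o: False}
  {o: False, h: False}
  {o: True, h: True}


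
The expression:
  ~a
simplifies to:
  ~a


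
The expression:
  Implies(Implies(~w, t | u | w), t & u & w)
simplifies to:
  (t | ~w) & (u | ~t) & (w | ~u)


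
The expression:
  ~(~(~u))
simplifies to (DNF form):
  ~u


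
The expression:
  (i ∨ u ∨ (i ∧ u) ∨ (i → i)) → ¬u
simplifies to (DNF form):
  ¬u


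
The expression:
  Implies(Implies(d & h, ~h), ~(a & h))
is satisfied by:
  {d: True, h: False, a: False}
  {h: False, a: False, d: False}
  {a: True, d: True, h: False}
  {a: True, h: False, d: False}
  {d: True, h: True, a: False}
  {h: True, d: False, a: False}
  {a: True, h: True, d: True}


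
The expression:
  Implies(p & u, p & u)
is always true.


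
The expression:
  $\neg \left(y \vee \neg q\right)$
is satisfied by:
  {q: True, y: False}


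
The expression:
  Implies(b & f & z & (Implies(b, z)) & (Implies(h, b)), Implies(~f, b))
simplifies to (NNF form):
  True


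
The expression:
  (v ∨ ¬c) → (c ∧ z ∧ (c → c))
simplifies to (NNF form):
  c ∧ (z ∨ ¬v)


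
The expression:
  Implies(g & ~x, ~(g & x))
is always true.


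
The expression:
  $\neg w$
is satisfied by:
  {w: False}


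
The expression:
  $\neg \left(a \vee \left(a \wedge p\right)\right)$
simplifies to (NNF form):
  $\neg a$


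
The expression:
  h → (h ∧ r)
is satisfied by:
  {r: True, h: False}
  {h: False, r: False}
  {h: True, r: True}


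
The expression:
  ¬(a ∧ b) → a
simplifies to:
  a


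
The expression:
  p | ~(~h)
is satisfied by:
  {p: True, h: True}
  {p: True, h: False}
  {h: True, p: False}


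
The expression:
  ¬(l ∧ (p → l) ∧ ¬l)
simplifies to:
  True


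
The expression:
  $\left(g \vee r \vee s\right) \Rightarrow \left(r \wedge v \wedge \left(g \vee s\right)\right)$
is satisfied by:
  {v: True, s: False, r: False, g: False}
  {v: False, s: False, r: False, g: False}
  {r: True, g: True, v: True, s: False}
  {r: True, s: True, v: True, g: False}
  {r: True, g: True, s: True, v: True}


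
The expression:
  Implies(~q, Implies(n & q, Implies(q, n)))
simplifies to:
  True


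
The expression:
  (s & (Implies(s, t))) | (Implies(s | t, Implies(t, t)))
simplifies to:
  True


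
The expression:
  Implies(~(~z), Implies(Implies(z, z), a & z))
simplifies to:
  a | ~z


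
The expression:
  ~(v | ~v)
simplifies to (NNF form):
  False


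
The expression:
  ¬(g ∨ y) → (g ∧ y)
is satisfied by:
  {y: True, g: True}
  {y: True, g: False}
  {g: True, y: False}


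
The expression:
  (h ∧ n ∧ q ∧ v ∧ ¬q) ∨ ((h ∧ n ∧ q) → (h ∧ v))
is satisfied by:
  {v: True, h: False, n: False, q: False}
  {q: False, h: False, v: False, n: False}
  {q: True, v: True, h: False, n: False}
  {q: True, h: False, v: False, n: False}
  {n: True, v: True, q: False, h: False}
  {n: True, q: False, h: False, v: False}
  {n: True, q: True, v: True, h: False}
  {n: True, q: True, h: False, v: False}
  {v: True, h: True, n: False, q: False}
  {h: True, n: False, v: False, q: False}
  {q: True, h: True, v: True, n: False}
  {q: True, h: True, n: False, v: False}
  {v: True, h: True, n: True, q: False}
  {h: True, n: True, q: False, v: False}
  {q: True, h: True, n: True, v: True}


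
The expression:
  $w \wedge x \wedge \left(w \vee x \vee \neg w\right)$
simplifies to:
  $w \wedge x$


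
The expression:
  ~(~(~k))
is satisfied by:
  {k: False}


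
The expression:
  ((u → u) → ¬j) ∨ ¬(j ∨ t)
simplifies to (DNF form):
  ¬j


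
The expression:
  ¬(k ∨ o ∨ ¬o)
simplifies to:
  False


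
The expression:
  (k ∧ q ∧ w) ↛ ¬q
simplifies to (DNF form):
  k ∧ q ∧ w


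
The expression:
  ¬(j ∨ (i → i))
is never true.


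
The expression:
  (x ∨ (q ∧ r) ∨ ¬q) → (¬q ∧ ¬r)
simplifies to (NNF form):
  ¬r ∧ (¬q ∨ ¬x)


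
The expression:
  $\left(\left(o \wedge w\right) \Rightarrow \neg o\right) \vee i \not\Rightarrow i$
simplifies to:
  $\neg o \vee \neg w$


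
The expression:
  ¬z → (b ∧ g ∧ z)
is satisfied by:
  {z: True}


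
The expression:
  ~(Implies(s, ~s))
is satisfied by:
  {s: True}


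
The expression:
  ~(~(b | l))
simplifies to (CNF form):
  b | l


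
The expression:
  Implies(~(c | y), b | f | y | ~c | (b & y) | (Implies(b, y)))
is always true.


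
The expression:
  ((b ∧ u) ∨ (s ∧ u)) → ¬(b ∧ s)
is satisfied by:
  {u: False, b: False, s: False}
  {s: True, u: False, b: False}
  {b: True, u: False, s: False}
  {s: True, b: True, u: False}
  {u: True, s: False, b: False}
  {s: True, u: True, b: False}
  {b: True, u: True, s: False}


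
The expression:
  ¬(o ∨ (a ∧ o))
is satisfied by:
  {o: False}


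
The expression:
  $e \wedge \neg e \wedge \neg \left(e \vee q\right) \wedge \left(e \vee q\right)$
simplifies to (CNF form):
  $\text{False}$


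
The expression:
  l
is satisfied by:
  {l: True}


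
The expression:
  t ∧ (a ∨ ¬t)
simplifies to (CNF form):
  a ∧ t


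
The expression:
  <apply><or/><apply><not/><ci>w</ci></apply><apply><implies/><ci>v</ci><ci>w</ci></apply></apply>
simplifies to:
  <true/>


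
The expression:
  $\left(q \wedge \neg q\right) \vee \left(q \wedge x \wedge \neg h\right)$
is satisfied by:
  {x: True, q: True, h: False}


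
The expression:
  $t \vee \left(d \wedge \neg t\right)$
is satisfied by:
  {d: True, t: True}
  {d: True, t: False}
  {t: True, d: False}


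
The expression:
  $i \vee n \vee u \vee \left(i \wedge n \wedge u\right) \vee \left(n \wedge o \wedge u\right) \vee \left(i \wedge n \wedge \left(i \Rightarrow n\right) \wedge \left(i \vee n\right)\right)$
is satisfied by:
  {i: True, n: True, u: True}
  {i: True, n: True, u: False}
  {i: True, u: True, n: False}
  {i: True, u: False, n: False}
  {n: True, u: True, i: False}
  {n: True, u: False, i: False}
  {u: True, n: False, i: False}


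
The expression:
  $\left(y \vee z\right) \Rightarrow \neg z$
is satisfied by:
  {z: False}


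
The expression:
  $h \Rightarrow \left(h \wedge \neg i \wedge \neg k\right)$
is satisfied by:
  {k: False, h: False, i: False}
  {i: True, k: False, h: False}
  {k: True, i: False, h: False}
  {i: True, k: True, h: False}
  {h: True, i: False, k: False}


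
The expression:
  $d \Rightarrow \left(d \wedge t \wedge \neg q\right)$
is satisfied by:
  {t: True, q: False, d: False}
  {q: False, d: False, t: False}
  {t: True, q: True, d: False}
  {q: True, t: False, d: False}
  {d: True, t: True, q: False}


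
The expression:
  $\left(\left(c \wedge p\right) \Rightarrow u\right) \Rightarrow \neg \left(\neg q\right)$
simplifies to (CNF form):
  $\left(c \vee q\right) \wedge \left(p \vee q\right) \wedge \left(q \vee \neg u\right)$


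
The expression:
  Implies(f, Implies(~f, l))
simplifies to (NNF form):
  True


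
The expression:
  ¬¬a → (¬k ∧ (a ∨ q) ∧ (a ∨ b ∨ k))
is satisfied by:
  {k: False, a: False}
  {a: True, k: False}
  {k: True, a: False}


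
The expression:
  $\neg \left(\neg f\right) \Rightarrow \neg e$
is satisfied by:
  {e: False, f: False}
  {f: True, e: False}
  {e: True, f: False}


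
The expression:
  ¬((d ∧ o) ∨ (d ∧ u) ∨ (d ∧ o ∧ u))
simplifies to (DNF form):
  (¬o ∧ ¬u) ∨ ¬d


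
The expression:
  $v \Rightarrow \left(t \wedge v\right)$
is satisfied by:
  {t: True, v: False}
  {v: False, t: False}
  {v: True, t: True}


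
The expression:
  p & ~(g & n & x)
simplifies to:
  p & (~g | ~n | ~x)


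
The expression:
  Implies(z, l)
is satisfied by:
  {l: True, z: False}
  {z: False, l: False}
  {z: True, l: True}


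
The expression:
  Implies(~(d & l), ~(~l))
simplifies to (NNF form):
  l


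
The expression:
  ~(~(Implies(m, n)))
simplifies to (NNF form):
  n | ~m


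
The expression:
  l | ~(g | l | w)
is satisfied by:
  {l: True, g: False, w: False}
  {l: True, w: True, g: False}
  {l: True, g: True, w: False}
  {l: True, w: True, g: True}
  {w: False, g: False, l: False}


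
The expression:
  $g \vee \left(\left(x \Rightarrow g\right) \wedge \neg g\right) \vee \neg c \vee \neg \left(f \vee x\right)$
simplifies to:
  $g \vee \neg c \vee \neg x$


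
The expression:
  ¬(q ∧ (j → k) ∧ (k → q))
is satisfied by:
  {j: True, q: False, k: False}
  {j: False, q: False, k: False}
  {k: True, j: True, q: False}
  {k: True, j: False, q: False}
  {q: True, j: True, k: False}


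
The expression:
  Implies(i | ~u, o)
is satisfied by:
  {o: True, u: True, i: False}
  {o: True, i: False, u: False}
  {o: True, u: True, i: True}
  {o: True, i: True, u: False}
  {u: True, i: False, o: False}


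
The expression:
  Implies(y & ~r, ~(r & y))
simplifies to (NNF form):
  True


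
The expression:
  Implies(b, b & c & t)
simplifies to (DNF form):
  ~b | (c & t)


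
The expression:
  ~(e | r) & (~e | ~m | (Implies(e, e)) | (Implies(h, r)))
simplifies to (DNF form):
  ~e & ~r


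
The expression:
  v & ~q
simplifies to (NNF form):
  v & ~q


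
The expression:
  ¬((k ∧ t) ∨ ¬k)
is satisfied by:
  {k: True, t: False}


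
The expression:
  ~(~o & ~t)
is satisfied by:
  {t: True, o: True}
  {t: True, o: False}
  {o: True, t: False}


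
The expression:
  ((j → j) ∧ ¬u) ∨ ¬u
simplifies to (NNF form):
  ¬u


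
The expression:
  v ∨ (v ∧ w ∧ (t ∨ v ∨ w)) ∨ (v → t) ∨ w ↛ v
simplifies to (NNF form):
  True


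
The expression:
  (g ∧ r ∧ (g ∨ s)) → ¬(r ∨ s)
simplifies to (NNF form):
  ¬g ∨ ¬r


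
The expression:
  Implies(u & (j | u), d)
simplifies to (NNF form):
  d | ~u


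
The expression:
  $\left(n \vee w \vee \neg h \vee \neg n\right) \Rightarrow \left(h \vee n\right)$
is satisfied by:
  {n: True, h: True}
  {n: True, h: False}
  {h: True, n: False}


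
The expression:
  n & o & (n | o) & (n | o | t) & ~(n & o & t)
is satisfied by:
  {o: True, n: True, t: False}


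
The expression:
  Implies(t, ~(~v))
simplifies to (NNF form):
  v | ~t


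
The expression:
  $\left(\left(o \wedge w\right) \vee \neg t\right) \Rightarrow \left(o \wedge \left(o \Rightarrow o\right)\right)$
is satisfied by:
  {t: True, o: True}
  {t: True, o: False}
  {o: True, t: False}


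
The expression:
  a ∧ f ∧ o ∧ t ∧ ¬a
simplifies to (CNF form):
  False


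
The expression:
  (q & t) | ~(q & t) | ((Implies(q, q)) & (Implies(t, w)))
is always true.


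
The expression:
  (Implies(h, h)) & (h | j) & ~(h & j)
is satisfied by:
  {h: True, j: False}
  {j: True, h: False}


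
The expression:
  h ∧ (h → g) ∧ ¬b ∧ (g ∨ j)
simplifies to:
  g ∧ h ∧ ¬b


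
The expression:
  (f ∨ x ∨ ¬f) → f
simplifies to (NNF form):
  f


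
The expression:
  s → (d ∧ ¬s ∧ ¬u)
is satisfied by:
  {s: False}


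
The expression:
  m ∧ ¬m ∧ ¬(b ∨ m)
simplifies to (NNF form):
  False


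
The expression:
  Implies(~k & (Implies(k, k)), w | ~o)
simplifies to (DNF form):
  k | w | ~o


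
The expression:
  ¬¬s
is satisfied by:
  {s: True}


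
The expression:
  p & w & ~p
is never true.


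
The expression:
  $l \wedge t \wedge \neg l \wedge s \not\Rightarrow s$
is never true.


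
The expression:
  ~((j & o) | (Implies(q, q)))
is never true.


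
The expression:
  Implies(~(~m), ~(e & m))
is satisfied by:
  {m: False, e: False}
  {e: True, m: False}
  {m: True, e: False}


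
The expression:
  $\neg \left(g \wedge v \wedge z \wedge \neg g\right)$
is always true.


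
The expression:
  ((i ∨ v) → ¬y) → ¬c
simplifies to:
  (i ∧ y) ∨ (v ∧ y) ∨ ¬c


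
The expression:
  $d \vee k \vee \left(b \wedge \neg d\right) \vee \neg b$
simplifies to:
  $\text{True}$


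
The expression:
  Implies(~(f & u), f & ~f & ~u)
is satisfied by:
  {u: True, f: True}


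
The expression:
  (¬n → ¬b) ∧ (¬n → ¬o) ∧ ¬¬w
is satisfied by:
  {w: True, n: True, b: False, o: False}
  {w: True, n: True, o: True, b: False}
  {w: True, n: True, b: True, o: False}
  {w: True, n: True, o: True, b: True}
  {w: True, b: False, o: False, n: False}


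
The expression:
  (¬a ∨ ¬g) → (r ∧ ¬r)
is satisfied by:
  {a: True, g: True}


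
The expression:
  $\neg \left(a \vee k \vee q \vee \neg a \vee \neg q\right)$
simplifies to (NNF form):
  $\text{False}$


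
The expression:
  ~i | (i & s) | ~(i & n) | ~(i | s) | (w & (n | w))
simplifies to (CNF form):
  s | w | ~i | ~n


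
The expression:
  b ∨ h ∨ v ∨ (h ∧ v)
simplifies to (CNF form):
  b ∨ h ∨ v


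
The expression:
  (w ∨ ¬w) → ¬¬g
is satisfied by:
  {g: True}


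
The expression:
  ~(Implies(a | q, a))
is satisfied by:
  {q: True, a: False}


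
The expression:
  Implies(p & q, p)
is always true.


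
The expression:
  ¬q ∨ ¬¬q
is always true.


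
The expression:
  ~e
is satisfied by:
  {e: False}


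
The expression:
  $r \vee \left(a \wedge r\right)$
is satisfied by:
  {r: True}


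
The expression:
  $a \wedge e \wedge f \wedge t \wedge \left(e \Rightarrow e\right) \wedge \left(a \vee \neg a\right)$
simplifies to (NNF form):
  $a \wedge e \wedge f \wedge t$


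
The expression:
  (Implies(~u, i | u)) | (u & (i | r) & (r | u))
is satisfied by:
  {i: True, u: True}
  {i: True, u: False}
  {u: True, i: False}


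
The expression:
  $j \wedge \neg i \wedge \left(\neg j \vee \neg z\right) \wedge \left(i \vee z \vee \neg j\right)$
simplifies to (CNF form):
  $\text{False}$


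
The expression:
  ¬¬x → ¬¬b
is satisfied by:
  {b: True, x: False}
  {x: False, b: False}
  {x: True, b: True}


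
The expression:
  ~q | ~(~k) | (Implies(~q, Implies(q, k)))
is always true.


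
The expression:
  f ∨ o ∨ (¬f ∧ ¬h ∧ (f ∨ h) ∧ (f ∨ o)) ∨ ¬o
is always true.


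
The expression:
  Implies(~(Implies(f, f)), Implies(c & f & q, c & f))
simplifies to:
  True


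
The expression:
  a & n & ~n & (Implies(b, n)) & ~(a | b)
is never true.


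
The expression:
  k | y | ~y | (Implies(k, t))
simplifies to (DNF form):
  True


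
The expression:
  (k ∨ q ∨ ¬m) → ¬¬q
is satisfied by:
  {q: True, m: True, k: False}
  {q: True, m: False, k: False}
  {q: True, k: True, m: True}
  {q: True, k: True, m: False}
  {m: True, k: False, q: False}


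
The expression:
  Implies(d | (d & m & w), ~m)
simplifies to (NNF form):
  ~d | ~m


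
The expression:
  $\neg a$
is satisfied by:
  {a: False}


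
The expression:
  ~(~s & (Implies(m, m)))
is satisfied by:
  {s: True}


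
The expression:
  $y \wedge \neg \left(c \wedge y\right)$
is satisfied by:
  {y: True, c: False}


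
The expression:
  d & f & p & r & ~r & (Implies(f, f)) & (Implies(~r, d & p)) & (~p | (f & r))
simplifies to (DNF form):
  False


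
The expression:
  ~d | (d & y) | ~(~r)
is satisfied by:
  {r: True, y: True, d: False}
  {r: True, d: False, y: False}
  {y: True, d: False, r: False}
  {y: False, d: False, r: False}
  {r: True, y: True, d: True}
  {r: True, d: True, y: False}
  {y: True, d: True, r: False}


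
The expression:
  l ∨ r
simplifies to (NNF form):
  l ∨ r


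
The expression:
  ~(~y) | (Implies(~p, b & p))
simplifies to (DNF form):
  p | y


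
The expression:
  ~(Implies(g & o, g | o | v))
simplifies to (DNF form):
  False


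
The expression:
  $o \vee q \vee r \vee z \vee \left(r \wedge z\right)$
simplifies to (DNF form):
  $o \vee q \vee r \vee z$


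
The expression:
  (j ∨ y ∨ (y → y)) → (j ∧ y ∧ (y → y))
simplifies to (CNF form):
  j ∧ y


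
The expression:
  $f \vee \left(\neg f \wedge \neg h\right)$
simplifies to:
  $f \vee \neg h$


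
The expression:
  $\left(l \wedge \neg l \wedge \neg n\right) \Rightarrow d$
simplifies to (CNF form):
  $\text{True}$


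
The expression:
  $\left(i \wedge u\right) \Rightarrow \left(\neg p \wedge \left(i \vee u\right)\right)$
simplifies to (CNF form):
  $\neg i \vee \neg p \vee \neg u$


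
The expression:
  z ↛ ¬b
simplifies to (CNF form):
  b ∧ z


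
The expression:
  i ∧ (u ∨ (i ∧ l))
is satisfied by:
  {l: True, u: True, i: True}
  {l: True, i: True, u: False}
  {u: True, i: True, l: False}


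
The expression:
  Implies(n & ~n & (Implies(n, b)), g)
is always true.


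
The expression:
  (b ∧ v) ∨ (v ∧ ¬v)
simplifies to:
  b ∧ v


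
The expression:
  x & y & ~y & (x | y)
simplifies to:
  False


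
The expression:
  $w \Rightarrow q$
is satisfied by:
  {q: True, w: False}
  {w: False, q: False}
  {w: True, q: True}


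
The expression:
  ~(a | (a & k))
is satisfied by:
  {a: False}


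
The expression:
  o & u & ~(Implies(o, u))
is never true.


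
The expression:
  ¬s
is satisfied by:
  {s: False}


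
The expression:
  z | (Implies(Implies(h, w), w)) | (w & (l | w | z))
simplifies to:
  h | w | z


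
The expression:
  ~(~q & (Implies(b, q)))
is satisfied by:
  {b: True, q: True}
  {b: True, q: False}
  {q: True, b: False}


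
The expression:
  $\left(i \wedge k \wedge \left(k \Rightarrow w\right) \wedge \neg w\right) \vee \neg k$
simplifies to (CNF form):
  $\neg k$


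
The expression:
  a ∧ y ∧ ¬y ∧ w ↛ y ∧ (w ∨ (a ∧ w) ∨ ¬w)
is never true.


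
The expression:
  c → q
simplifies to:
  q ∨ ¬c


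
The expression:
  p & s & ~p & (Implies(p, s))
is never true.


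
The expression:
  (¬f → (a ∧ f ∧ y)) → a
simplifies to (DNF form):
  a ∨ ¬f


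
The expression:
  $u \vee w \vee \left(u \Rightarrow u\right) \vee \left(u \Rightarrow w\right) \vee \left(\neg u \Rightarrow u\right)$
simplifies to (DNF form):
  $\text{True}$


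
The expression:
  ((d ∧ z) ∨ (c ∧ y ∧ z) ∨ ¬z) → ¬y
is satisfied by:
  {z: True, d: False, y: False, c: False}
  {c: False, d: False, z: False, y: False}
  {c: True, z: True, d: False, y: False}
  {c: True, d: False, z: False, y: False}
  {z: True, d: True, c: False, y: False}
  {d: True, c: False, z: False, y: False}
  {c: True, d: True, z: True, y: False}
  {c: True, d: True, z: False, y: False}
  {y: True, z: True, c: False, d: False}


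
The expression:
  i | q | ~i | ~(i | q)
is always true.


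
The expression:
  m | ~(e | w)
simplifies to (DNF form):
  m | (~e & ~w)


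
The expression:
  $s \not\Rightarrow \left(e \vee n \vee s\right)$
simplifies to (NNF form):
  $\text{False}$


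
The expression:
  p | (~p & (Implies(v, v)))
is always true.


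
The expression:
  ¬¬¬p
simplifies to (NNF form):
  ¬p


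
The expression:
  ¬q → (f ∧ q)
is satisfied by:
  {q: True}


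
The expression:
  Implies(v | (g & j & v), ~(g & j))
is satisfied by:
  {g: False, v: False, j: False}
  {j: True, g: False, v: False}
  {v: True, g: False, j: False}
  {j: True, v: True, g: False}
  {g: True, j: False, v: False}
  {j: True, g: True, v: False}
  {v: True, g: True, j: False}


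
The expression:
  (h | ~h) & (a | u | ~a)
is always true.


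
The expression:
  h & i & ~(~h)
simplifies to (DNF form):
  h & i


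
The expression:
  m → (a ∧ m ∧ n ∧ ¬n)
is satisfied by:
  {m: False}


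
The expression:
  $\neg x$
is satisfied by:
  {x: False}


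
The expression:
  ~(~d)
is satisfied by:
  {d: True}


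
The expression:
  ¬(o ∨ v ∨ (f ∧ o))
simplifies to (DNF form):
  ¬o ∧ ¬v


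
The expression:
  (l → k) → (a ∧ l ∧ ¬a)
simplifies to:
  l ∧ ¬k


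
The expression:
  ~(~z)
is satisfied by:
  {z: True}


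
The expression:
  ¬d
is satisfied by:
  {d: False}


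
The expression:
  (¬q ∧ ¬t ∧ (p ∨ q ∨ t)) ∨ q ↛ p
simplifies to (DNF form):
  (q ∧ ¬p) ∨ (q ∧ ¬q) ∨ (p ∧ q ∧ ¬p) ∨ (p ∧ q ∧ ¬q) ∨ (p ∧ ¬p ∧ ¬t) ∨ (p ∧ ¬q ∧ ¬t) ∨ (q ∧ ¬p ∧ ¬t) ∨ (q ∧ ¬q ∧ ¬t)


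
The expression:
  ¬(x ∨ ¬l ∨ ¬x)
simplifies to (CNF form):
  False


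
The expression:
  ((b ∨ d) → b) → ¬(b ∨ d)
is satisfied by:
  {b: False}


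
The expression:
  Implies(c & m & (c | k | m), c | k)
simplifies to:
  True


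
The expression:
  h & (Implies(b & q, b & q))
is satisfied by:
  {h: True}


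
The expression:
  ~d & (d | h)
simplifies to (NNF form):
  h & ~d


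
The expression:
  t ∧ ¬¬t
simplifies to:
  t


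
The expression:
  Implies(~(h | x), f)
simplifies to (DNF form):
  f | h | x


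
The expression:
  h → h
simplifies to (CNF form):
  True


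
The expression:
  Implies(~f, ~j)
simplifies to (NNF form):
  f | ~j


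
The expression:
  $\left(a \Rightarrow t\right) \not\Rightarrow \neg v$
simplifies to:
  $v \wedge \left(t \vee \neg a\right)$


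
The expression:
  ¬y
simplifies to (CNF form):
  ¬y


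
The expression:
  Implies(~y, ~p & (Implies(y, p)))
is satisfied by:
  {y: True, p: False}
  {p: False, y: False}
  {p: True, y: True}


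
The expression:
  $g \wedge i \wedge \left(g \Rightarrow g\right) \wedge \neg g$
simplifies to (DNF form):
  $\text{False}$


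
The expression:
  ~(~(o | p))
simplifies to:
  o | p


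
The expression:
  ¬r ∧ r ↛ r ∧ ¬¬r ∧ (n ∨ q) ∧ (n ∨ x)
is never true.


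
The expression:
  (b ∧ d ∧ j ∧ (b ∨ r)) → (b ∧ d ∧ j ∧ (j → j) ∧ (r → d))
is always true.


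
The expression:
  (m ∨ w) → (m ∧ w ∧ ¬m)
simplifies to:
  ¬m ∧ ¬w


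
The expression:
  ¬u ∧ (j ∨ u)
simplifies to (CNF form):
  j ∧ ¬u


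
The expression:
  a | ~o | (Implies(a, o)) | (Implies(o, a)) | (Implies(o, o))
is always true.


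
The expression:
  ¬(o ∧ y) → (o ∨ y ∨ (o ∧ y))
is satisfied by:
  {y: True, o: True}
  {y: True, o: False}
  {o: True, y: False}


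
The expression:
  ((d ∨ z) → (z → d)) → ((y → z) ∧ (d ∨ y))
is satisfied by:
  {d: True, z: True, y: False}
  {z: True, y: False, d: False}
  {d: True, z: True, y: True}
  {z: True, y: True, d: False}
  {d: True, y: False, z: False}


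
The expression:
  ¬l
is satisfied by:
  {l: False}


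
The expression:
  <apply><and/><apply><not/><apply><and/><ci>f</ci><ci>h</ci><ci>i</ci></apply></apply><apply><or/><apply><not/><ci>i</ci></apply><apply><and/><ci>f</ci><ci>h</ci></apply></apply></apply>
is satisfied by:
  {i: False}
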